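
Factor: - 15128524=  - 2^2*541^1*6991^1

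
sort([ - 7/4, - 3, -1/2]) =[ - 3, - 7/4, - 1/2]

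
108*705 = 76140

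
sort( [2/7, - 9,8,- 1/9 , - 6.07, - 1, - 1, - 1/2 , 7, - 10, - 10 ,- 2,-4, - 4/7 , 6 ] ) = [ - 10, - 10, - 9, - 6.07,  -  4, - 2,  -  1, - 1, - 4/7, - 1/2, - 1/9,2/7, 6, 7,8 ] 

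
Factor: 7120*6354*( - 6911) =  - 312656957280= -2^5*3^2*5^1*89^1*353^1 * 6911^1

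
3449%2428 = 1021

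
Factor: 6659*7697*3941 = 201993286943=   7^1*43^1*179^1*563^1*  6659^1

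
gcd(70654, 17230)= 2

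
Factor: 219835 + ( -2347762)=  - 2127927 = - 3^1*757^1*937^1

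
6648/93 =71  +  15/31=71.48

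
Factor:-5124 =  - 2^2 * 3^1 * 7^1*61^1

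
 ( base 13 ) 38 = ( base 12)3b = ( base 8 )57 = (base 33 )1e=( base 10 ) 47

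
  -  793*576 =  - 456768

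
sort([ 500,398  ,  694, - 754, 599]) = [  -  754, 398, 500, 599, 694]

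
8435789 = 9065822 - 630033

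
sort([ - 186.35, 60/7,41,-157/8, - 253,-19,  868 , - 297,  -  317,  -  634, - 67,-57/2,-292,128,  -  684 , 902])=[-684,-634, - 317,-297, - 292, - 253,-186.35, - 67,-57/2, - 157/8,-19,  60/7 , 41,128,868,902]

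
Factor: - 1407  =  -3^1*7^1*67^1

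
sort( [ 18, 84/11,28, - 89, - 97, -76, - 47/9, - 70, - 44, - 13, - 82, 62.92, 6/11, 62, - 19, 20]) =[  -  97 , - 89 , - 82,  -  76, - 70  ,  -  44, -19, - 13, - 47/9,6/11, 84/11, 18 , 20 , 28,  62, 62.92]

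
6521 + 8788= 15309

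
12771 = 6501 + 6270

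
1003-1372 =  -369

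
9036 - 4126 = 4910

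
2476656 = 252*9828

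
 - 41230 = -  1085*38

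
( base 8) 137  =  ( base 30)35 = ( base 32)2v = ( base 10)95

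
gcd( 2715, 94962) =3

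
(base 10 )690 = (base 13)411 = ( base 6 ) 3110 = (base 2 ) 1010110010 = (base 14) 374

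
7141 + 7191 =14332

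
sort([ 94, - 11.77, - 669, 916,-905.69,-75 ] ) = [ - 905.69,-669, - 75, - 11.77, 94, 916]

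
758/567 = 758/567 = 1.34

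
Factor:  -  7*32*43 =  - 2^5*7^1*43^1 = - 9632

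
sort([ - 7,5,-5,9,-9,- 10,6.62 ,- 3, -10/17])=[-10, - 9, - 7, - 5, - 3 , - 10/17,5,6.62,9 ] 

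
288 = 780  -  492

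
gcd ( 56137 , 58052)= 1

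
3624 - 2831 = 793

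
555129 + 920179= 1475308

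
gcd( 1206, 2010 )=402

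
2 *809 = 1618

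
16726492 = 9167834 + 7558658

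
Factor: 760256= 2^6 *7^1 * 1697^1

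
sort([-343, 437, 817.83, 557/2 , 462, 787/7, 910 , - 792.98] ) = [ - 792.98 , - 343,787/7, 557/2, 437,462,  817.83,910 ] 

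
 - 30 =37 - 67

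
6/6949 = 6/6949= 0.00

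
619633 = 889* 697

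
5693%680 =253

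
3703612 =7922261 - 4218649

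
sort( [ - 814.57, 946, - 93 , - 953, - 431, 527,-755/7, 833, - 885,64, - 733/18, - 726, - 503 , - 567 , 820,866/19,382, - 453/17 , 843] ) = [ - 953,  -  885, - 814.57,  -  726, - 567, - 503 , - 431, - 755/7 , - 93, - 733/18, - 453/17, 866/19 , 64,  382, 527, 820,833,843, 946 ] 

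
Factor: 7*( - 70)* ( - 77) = 37730 = 2^1*5^1 * 7^3 *11^1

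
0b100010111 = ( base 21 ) d6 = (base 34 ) 87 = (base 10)279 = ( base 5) 2104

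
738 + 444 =1182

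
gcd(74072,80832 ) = 8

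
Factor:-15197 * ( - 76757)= 1166476129= 7^1*13^1*167^1*76757^1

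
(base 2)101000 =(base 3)1111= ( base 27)1D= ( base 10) 40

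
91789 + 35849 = 127638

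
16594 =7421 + 9173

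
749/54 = 749/54=13.87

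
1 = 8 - 7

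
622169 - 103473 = 518696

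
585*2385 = 1395225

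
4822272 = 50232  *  96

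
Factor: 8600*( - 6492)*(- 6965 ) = 2^5*3^1*5^3*7^1 * 43^1* 199^1*541^1 = 388864308000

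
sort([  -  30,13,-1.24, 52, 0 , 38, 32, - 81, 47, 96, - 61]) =[- 81,-61,- 30, -1.24,0,13,32,38,  47,52,  96 ]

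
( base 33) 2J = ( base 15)5A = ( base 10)85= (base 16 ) 55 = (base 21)41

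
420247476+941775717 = 1362023193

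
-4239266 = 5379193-9618459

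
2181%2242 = 2181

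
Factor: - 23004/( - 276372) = 71^1*853^( - 1 )  =  71/853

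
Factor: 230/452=115/226 = 2^ (-1)*5^1 * 23^1*113^(-1)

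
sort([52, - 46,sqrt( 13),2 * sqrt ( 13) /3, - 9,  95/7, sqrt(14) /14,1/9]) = [ - 46,  -  9,1/9, sqrt( 14)/14,2*sqrt ( 13 ) /3,sqrt( 13),  95/7,52 ]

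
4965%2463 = 39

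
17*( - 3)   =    -  51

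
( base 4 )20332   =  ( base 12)3BA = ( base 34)GU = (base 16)23e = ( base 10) 574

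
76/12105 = 76/12105  =  0.01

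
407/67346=407/67346 = 0.01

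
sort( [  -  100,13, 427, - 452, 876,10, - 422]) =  [ - 452 ,  -  422,-100, 10,13,427, 876]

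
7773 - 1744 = 6029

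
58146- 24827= 33319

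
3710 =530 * 7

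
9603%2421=2340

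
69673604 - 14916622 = 54756982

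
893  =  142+751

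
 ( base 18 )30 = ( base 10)54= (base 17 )33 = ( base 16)36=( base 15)39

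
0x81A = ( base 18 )674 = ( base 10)2074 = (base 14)a82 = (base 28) 2i2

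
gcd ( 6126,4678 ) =2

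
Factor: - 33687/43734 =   -  57/74=- 2^( - 1 )*3^1*19^1*37^(-1)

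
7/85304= 7/85304= 0.00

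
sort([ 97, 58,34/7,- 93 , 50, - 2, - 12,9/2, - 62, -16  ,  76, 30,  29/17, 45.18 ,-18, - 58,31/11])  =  [-93, - 62, - 58, - 18, - 16 ,  -  12, - 2, 29/17, 31/11, 9/2,34/7, 30, 45.18, 50,58, 76,97]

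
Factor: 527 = 17^1*31^1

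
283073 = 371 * 763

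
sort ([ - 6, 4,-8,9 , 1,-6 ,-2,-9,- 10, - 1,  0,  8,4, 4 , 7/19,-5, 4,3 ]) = [ - 10, - 9, - 8, - 6, - 6,- 5,- 2, - 1,0, 7/19,1,  3, 4,4,4 , 4, 8,  9 ] 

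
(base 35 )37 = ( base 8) 160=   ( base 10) 112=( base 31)3J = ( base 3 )11011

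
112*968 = 108416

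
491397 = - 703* (-699)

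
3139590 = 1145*2742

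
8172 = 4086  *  2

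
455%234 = 221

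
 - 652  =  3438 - 4090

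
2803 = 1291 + 1512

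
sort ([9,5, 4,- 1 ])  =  [ - 1,4,  5,9 ] 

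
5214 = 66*79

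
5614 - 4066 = 1548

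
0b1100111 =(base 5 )403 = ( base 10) 103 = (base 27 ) 3m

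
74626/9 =74626/9 = 8291.78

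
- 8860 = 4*( - 2215 ) 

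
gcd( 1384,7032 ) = 8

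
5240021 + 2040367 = 7280388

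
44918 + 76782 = 121700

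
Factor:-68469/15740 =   -  87/20 =- 2^( - 2) *3^1*5^( - 1)*29^1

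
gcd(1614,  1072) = 2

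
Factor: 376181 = 13^1*19^1*1523^1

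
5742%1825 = 267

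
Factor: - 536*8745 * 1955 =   -  9163710600 = -  2^3*3^1*5^2*11^1*17^1*23^1*53^1*67^1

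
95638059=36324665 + 59313394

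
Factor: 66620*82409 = 2^2*5^1*23^1*3331^1*3583^1  =  5490087580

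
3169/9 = 352+1/9 = 352.11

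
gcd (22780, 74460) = 340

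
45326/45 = 1007 + 11/45  =  1007.24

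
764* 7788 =5950032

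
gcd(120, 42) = 6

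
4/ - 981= - 1 + 977/981=-0.00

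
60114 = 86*699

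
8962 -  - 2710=11672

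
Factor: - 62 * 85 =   -  5270= -2^1*5^1*17^1*31^1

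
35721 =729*49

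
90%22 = 2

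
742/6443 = 742/6443= 0.12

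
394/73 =5+29/73=5.40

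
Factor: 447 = 3^1 * 149^1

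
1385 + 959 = 2344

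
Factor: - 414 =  - 2^1*3^2 * 23^1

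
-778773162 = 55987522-834760684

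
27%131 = 27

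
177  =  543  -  366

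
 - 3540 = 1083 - 4623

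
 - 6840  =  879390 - 886230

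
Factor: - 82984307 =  - 7^1 * 11854901^1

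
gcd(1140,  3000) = 60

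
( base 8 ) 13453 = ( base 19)g83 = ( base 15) 1B56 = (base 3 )22010200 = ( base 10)5931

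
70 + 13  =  83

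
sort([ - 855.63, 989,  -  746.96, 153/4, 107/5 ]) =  [ - 855.63 , - 746.96,107/5, 153/4, 989 ] 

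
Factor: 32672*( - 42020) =-1372877440 =-  2^7*5^1*11^1*191^1*1021^1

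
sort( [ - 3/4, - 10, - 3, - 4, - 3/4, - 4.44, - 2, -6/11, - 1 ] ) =[ - 10, -4.44, - 4,  -  3, - 2, - 1, - 3/4, - 3/4, - 6/11] 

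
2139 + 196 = 2335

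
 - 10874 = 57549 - 68423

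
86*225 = 19350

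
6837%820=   277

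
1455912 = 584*2493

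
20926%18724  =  2202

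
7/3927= 1/561  =  0.00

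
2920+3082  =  6002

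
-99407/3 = -99407/3 = - 33135.67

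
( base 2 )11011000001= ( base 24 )301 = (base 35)1ee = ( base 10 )1729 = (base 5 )23404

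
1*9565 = 9565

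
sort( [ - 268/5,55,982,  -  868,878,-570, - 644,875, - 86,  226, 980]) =[-868,-644, - 570, - 86, - 268/5, 55,226,875,878, 980, 982] 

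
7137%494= 221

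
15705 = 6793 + 8912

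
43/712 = 43/712 = 0.06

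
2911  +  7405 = 10316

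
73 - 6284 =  - 6211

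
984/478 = 492/239 = 2.06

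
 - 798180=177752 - 975932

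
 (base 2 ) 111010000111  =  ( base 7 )13562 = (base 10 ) 3719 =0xE87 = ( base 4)322013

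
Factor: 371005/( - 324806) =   -  2^ ( - 1)*5^1*23^(-2) * 307^( - 1) * 74201^1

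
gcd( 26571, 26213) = 1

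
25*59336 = 1483400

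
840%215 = 195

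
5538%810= 678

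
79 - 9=70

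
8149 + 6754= 14903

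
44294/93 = 476 + 26/93 = 476.28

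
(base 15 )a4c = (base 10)2322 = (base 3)10012000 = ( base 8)4422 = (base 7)6525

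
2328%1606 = 722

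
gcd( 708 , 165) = 3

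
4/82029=4/82029 = 0.00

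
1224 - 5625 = - 4401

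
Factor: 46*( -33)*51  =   - 77418  =  -  2^1*3^2*11^1*17^1*23^1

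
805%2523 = 805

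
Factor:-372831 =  - 3^1*124277^1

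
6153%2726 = 701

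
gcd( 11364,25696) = 4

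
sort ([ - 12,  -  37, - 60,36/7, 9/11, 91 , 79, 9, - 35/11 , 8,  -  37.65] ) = [ - 60, - 37.65, -37, -12, - 35/11,  9/11, 36/7 , 8, 9,79,91 ] 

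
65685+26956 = 92641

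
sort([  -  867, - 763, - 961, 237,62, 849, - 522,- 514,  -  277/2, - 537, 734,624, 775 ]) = [ - 961, - 867, - 763, - 537, - 522, - 514, - 277/2,62,  237, 624, 734 , 775,  849]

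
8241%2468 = 837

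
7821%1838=469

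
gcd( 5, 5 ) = 5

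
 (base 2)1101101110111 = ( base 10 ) 7031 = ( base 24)c4n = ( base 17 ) 175a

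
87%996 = 87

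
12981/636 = 4327/212  =  20.41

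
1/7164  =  1/7164 = 0.00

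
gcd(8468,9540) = 4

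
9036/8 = 2259/2 = 1129.50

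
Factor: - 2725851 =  - 3^1*908617^1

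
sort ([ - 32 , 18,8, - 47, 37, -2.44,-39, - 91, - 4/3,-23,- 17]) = [ - 91,  -  47, - 39, - 32, - 23, - 17,-2.44, - 4/3, 8, 18 , 37 ] 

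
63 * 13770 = 867510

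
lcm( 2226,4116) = 218148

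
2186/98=22 + 15/49  =  22.31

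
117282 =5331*22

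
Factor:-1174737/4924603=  - 3^1*1229^(  -  1 )*4007^( - 1)*391579^1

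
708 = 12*59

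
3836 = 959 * 4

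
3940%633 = 142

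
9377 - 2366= 7011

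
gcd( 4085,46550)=95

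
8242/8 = 1030+1/4 = 1030.25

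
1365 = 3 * 455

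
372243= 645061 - 272818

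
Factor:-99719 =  - 99719^1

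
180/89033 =180/89033 = 0.00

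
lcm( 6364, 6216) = 267288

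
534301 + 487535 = 1021836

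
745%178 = 33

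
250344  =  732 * 342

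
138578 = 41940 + 96638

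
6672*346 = 2308512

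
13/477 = 13/477 = 0.03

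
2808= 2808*1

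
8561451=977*8763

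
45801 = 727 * 63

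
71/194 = 71/194= 0.37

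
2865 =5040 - 2175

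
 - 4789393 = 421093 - 5210486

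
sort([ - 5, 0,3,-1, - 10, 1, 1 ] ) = [  -  10 ,-5, - 1,0 , 1 , 1, 3]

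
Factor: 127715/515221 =5^1*41^1*827^( - 1) = 205/827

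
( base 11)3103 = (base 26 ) 629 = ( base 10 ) 4117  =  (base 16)1015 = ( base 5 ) 112432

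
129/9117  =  43/3039 = 0.01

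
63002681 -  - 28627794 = 91630475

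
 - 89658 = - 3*29886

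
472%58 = 8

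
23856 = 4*5964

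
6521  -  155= 6366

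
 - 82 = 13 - 95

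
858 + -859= - 1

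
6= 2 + 4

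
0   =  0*63961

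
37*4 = 148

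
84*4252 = 357168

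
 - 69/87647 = - 69/87647 = - 0.00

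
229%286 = 229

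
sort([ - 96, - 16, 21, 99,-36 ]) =[ - 96 , - 36, - 16, 21, 99] 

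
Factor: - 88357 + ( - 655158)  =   - 5^1*37^1*4019^1=- 743515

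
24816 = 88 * 282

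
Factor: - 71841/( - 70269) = 7^1*11^1 * 59^( - 1)*311^1*397^ (-1) = 23947/23423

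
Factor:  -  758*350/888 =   -  2^( - 1) * 3^(-1 )*5^2*7^1* 37^(- 1 )*379^1=-66325/222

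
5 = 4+1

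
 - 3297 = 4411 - 7708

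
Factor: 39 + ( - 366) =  - 3^1*109^1 = - 327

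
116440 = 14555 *8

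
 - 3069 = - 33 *93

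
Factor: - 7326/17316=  - 2^(-1 ) * 11^1*13^( - 1)= - 11/26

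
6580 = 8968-2388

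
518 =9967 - 9449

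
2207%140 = 107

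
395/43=395/43 = 9.19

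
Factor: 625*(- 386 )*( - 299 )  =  2^1*5^4*13^1*23^1*193^1 = 72133750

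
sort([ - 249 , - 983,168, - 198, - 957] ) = [ - 983,-957,-249,  -  198,168 ]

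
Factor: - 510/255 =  - 2 = - 2^1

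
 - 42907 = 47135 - 90042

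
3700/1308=925/327 = 2.83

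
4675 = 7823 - 3148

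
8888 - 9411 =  - 523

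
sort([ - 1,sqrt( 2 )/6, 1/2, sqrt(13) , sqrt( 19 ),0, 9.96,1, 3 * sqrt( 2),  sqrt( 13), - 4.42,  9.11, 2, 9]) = [ - 4.42, - 1 , 0, sqrt( 2)/6 , 1/2, 1, 2, sqrt(13), sqrt( 13 ),3 * sqrt(2), sqrt(19),9,  9.11,9.96 ]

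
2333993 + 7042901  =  9376894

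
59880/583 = 59880/583=102.71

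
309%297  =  12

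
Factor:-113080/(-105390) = 11308/10539 = 2^2 * 3^(-2 )*11^1*257^1*1171^( - 1)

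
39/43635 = 13/14545 = 0.00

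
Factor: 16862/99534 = 3^(  -  1)*53^(  -  1)*313^( - 1 )*8431^1 = 8431/49767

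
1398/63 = 22 + 4/21 = 22.19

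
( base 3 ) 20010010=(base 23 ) 89J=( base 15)14c3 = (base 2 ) 1000101101010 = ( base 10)4458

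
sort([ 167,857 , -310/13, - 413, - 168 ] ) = [ - 413,-168 ,-310/13, 167, 857] 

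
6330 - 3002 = 3328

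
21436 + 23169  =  44605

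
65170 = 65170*1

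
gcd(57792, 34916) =1204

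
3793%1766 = 261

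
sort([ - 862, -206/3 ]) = [ - 862, - 206/3 ]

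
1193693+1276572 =2470265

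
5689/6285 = 5689/6285 = 0.91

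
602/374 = 301/187 = 1.61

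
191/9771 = 191/9771 = 0.02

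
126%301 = 126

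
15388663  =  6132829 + 9255834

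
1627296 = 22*73968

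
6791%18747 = 6791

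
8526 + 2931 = 11457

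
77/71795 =77/71795 = 0.00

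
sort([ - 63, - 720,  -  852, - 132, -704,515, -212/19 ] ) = [- 852,-720, - 704,-132,-63  ,-212/19,  515 ]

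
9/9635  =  9/9635 = 0.00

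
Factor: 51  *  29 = 1479  =  3^1*17^1*29^1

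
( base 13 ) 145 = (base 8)342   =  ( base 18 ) CA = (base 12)16A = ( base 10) 226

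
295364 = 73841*4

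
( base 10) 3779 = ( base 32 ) 3m3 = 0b111011000011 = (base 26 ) 5f9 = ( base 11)2926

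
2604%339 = 231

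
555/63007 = 555/63007=0.01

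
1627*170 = 276590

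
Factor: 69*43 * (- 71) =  - 3^1*23^1*43^1 * 71^1  =  - 210657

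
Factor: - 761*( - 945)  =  3^3 * 5^1*7^1 * 761^1 = 719145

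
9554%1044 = 158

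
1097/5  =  1097/5 =219.40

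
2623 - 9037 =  - 6414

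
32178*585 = 18824130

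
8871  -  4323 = 4548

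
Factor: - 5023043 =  - 139^1*36137^1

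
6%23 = 6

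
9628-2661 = 6967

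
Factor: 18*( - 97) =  - 2^1*3^2*97^1  =  -1746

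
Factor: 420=2^2*3^1*5^1*7^1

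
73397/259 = 73397/259=283.39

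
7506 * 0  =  0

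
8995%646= 597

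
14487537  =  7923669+6563868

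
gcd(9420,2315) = 5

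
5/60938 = 5/60938= 0.00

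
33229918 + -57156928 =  - 23927010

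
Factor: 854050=2^1*5^2*19^1 * 29^1*31^1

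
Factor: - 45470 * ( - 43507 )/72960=2^( - 7)*3^( - 1)*19^( - 1 )*139^1*313^1*4547^1   =  197826329/7296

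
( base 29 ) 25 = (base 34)1t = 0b111111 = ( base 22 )2J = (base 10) 63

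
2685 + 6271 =8956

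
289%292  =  289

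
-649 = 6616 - 7265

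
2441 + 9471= 11912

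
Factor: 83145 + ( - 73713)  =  2^3*3^2*131^1 =9432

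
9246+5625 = 14871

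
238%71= 25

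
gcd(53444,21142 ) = 62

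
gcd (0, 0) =0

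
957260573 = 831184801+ 126075772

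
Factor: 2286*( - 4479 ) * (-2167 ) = 22187899998  =  2^1*3^3 * 11^1*127^1*197^1  *  1493^1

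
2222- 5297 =-3075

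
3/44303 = 3/44303 = 0.00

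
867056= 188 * 4612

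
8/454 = 4/227 = 0.02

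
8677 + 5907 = 14584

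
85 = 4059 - 3974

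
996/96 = 10+3/8 = 10.38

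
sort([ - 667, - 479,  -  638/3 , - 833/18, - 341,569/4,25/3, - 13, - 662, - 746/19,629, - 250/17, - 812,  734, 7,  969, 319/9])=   [ - 812, - 667, - 662, - 479, - 341, - 638/3, - 833/18, - 746/19, - 250/17, -13, 7,25/3, 319/9, 569/4, 629,  734,969]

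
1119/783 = 1 + 112/261 = 1.43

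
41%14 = 13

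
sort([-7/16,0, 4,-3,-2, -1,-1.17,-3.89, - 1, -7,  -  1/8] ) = [ - 7,-3.89, - 3,-2,- 1.17, - 1, - 1,-7/16, - 1/8, 0, 4] 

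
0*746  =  0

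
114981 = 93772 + 21209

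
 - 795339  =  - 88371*9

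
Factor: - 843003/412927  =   - 3^2*7^1* 19^(-1)*103^(  -  1 )*211^( - 1)*13381^1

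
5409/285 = 1803/95=18.98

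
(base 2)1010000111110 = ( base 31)5c5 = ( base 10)5182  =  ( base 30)5MM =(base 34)4ge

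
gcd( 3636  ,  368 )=4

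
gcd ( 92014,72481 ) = 1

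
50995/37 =1378 +9/37 = 1378.24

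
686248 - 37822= 648426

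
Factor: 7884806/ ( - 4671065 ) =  - 2^1*5^ (  -  1) * 7^( - 1)*37^( - 1)*3607^ (-1)*3942403^1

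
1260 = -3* ( - 420)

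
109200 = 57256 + 51944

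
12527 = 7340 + 5187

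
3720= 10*372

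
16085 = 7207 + 8878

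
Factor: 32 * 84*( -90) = -241920= - 2^8*3^3 * 5^1*7^1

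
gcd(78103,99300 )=1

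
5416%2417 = 582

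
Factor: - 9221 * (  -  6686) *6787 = 418429449922 = 2^1*11^1*617^1*3343^1 * 9221^1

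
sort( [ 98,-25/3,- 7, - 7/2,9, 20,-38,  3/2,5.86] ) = [-38, - 25/3, - 7,-7/2,3/2,5.86,9, 20,98 ] 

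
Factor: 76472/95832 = 79/99 = 3^(- 2 )*11^ ( - 1 )*79^1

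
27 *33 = 891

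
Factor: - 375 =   -  3^1 * 5^3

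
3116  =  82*38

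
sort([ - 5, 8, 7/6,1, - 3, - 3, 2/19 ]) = [ - 5, - 3 , - 3, 2/19, 1, 7/6, 8 ]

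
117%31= 24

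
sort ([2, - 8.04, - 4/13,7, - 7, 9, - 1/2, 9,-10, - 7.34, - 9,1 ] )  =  [-10, - 9, - 8.04, - 7.34 , -7, - 1/2, - 4/13 , 1, 2, 7, 9, 9]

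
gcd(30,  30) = 30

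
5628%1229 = 712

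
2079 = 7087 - 5008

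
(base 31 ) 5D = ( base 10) 168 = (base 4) 2220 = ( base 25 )6I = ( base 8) 250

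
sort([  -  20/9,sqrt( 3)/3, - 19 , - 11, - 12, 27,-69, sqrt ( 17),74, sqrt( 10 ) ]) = [-69, - 19, - 12, - 11, - 20/9,sqrt( 3) /3,sqrt( 10),sqrt( 17),27,74] 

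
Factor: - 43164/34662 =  - 2^1*3^1 * 11^1*53^( - 1 )  =  - 66/53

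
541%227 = 87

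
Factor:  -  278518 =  - 2^1*157^1  *887^1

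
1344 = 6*224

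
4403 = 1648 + 2755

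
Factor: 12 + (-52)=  - 40 = - 2^3*5^1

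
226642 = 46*4927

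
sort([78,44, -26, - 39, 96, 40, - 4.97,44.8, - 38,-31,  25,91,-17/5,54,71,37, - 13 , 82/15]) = [ - 39, - 38,-31, - 26, - 13 , - 4.97,  -  17/5, 82/15, 25,37, 40, 44,  44.8,  54,71 , 78,91,96] 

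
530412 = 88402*6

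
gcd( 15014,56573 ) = 1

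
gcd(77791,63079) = 1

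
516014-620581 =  - 104567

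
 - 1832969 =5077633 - 6910602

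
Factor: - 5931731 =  - 13^2*35099^1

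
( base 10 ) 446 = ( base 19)149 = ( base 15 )1EB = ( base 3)121112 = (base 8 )676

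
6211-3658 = 2553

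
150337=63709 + 86628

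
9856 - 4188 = 5668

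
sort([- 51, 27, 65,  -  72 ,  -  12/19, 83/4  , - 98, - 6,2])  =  [ - 98, -72, - 51, - 6, - 12/19, 2,83/4, 27,65] 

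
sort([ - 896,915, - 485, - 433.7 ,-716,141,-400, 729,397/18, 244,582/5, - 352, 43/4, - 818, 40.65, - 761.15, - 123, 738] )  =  [ - 896, - 818, - 761.15, - 716,-485, - 433.7, - 400, - 352, - 123, 43/4,397/18, 40.65, 582/5,141,244, 729  ,  738, 915]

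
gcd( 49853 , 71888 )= 1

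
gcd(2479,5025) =67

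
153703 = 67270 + 86433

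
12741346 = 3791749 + 8949597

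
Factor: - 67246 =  - 2^1 * 33623^1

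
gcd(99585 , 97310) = 5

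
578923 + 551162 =1130085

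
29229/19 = 29229/19 = 1538.37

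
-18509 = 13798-32307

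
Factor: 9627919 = 7^1*1375417^1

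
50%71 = 50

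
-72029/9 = -8004 + 7/9= - 8003.22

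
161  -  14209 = - 14048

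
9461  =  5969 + 3492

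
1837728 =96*19143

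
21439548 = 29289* 732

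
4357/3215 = 1 + 1142/3215 = 1.36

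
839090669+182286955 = 1021377624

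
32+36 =68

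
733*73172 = 53635076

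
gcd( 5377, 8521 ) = 1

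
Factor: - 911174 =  - 2^1*11^1*83^1*499^1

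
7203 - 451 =6752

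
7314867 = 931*7857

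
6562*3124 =20499688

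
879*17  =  14943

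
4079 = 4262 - 183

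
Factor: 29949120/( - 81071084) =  - 2^4*3^2*5^1*101^( - 1)*10399^1*200671^ ( - 1 ) = -  7487280/20267771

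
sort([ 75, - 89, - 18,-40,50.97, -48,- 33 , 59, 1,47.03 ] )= [ - 89, - 48,-40, - 33, - 18,1,47.03,50.97 , 59,  75]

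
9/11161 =9/11161  =  0.00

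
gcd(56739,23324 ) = 1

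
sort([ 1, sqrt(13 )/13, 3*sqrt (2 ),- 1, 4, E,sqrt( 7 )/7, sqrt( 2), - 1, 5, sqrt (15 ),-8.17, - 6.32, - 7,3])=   [ -8.17,-7, - 6.32, - 1,-1, sqrt( 13 ) /13, sqrt( 7)/7, 1,sqrt( 2),E,3 , sqrt( 15), 4,  3*sqrt( 2), 5]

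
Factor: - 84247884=-2^2*3^3*7^1*111439^1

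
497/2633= 497/2633  =  0.19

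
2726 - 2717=9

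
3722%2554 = 1168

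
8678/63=137 + 47/63 = 137.75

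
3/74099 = 3/74099 =0.00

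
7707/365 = 7707/365 = 21.12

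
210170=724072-513902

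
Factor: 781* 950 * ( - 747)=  - 554236650 = - 2^1*3^2 * 5^2*11^1*19^1*71^1*83^1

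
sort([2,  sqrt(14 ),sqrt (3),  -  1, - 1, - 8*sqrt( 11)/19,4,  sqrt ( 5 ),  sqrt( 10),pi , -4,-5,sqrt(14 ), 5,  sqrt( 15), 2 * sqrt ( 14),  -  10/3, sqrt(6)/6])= [ - 5,-4,  -  10/3,- 8*sqrt( 11) /19,-1, -1, sqrt( 6)/6,  sqrt(3), 2,sqrt ( 5 ),  pi,sqrt(10),sqrt(14), sqrt( 14), sqrt(15), 4,5, 2 * sqrt(14) ]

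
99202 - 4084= 95118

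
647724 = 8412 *77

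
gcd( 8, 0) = 8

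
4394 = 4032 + 362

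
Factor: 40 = 2^3*5^1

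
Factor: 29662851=3^1*9887617^1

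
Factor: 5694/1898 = 3^1  =  3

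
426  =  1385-959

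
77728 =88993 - 11265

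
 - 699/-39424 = 699/39424 = 0.02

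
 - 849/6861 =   -  283/2287 =- 0.12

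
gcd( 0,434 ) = 434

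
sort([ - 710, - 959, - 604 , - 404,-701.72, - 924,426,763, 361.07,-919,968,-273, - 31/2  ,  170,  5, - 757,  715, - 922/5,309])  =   [ - 959, - 924,-919, - 757,-710, - 701.72, - 604, - 404, - 273, - 922/5,- 31/2, 5 , 170,309, 361.07 , 426,  715, 763,968 ]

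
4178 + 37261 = 41439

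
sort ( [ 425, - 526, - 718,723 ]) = [  -  718,  -  526,  425,723 ]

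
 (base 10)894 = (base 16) 37e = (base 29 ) 11o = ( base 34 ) qa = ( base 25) 1AJ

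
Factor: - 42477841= - 7^1*1439^1*4217^1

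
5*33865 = 169325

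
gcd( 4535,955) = 5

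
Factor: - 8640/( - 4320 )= 2^1 = 2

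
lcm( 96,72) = 288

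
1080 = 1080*1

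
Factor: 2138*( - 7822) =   -  2^2 * 1069^1*3911^1 = - 16723436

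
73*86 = 6278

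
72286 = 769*94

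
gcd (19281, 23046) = 3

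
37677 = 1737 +35940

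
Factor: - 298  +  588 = 290 = 2^1*5^1*29^1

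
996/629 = 996/629 = 1.58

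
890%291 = 17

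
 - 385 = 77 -462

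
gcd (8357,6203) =1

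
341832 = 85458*4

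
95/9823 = 5/517 = 0.01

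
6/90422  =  3/45211 = 0.00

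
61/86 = 61/86 = 0.71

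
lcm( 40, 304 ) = 1520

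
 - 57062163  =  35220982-92283145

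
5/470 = 1/94 = 0.01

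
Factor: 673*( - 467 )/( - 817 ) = 19^( -1 )*43^(- 1)*467^1*673^1 = 314291/817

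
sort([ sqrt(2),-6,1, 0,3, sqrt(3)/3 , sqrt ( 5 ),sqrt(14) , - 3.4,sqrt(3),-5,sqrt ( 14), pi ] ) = [ - 6, - 5, - 3.4, 0, sqrt(3) /3 , 1,sqrt(2), sqrt(3 ) , sqrt(5) , 3,pi,  sqrt(14 ),sqrt( 14)]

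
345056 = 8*43132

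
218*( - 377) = -82186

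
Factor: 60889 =60889^1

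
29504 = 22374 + 7130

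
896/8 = 112=112.00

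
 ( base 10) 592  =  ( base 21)174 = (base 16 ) 250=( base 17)20E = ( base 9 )727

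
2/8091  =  2/8091 = 0.00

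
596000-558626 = 37374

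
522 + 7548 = 8070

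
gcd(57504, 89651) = 1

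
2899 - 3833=-934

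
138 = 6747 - 6609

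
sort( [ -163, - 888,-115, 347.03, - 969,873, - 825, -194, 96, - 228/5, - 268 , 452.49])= [ - 969,- 888,-825, - 268 , - 194, - 163, - 115, - 228/5,96,347.03, 452.49,873] 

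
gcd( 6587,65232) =1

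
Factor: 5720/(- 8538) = -2^2 *3^(-1 )*5^1*11^1*13^1 * 1423^ (-1) = - 2860/4269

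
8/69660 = 2/17415 = 0.00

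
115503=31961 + 83542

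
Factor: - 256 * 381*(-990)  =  96560640 = 2^9 * 3^3*5^1*11^1* 127^1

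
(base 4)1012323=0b1000110111011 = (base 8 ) 10673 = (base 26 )6if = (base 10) 4539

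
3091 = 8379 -5288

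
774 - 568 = 206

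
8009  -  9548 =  - 1539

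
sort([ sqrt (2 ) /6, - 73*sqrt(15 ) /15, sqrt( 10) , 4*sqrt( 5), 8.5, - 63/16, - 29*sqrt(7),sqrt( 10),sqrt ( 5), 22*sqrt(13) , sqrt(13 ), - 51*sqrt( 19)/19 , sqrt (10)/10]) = [ - 29*sqrt( 7), - 73*sqrt( 15) /15, - 51*sqrt (19)/19, - 63/16,sqrt(2)/6, sqrt(10) /10, sqrt(5), sqrt(10), sqrt(10), sqrt( 13),8.5,4*sqrt (5), 22*sqrt(13 )]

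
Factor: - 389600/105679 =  -2^5 * 5^2*7^( - 1 ) * 31^( - 1) =-800/217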